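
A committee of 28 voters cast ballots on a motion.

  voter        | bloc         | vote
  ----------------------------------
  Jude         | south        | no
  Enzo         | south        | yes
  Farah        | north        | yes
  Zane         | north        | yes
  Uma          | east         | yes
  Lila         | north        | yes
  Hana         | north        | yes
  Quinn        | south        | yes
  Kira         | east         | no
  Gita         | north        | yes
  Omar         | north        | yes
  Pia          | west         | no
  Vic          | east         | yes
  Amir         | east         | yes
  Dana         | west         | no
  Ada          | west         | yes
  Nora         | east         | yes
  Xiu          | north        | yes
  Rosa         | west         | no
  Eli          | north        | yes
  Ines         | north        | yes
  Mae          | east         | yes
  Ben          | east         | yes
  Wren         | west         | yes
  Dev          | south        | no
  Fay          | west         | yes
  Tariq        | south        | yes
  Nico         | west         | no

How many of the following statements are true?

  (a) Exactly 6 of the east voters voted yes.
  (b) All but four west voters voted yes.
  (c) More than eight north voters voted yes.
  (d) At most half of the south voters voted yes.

(a) east: |A| = 7, |A ∩ B| = 6; needs |A ∩ B| = 6 — true.
(b) west: |A| = 7, |A ∩ B| = 3; needs |A ∖ B| = 4 — true.
(c) north: |A| = 9, |A ∩ B| = 9; needs |A ∩ B| > 8 — true.
(d) south: |A| = 5, |A ∩ B| = 3; needs |A ∩ B| ≤ |A ∖ B| — false.

3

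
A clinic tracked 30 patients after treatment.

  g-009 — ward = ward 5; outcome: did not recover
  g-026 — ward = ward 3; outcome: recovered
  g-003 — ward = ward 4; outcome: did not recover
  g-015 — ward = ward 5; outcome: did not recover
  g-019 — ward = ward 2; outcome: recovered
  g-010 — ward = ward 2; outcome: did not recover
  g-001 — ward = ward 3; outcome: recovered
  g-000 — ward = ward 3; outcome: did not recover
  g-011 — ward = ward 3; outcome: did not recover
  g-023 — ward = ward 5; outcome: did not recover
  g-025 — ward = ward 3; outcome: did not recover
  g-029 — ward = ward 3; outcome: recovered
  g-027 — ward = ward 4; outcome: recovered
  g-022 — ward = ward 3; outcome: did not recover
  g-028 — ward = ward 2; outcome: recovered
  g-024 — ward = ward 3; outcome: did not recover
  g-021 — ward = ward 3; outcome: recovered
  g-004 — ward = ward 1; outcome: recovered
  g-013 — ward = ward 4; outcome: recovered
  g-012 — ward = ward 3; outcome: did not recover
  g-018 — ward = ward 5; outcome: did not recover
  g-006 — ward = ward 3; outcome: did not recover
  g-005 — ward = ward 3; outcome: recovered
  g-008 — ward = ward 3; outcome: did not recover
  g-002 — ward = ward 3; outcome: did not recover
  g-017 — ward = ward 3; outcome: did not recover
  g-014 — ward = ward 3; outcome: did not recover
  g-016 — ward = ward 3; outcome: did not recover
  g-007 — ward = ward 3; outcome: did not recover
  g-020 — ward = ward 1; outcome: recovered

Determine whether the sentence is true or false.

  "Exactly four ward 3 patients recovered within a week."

False

Truth condition: |A ∩ B| = 4.
|A| = 18, |A ∩ B| = 5, |A ∖ B| = 13.
|A ∩ B| = 5, so the statement is false.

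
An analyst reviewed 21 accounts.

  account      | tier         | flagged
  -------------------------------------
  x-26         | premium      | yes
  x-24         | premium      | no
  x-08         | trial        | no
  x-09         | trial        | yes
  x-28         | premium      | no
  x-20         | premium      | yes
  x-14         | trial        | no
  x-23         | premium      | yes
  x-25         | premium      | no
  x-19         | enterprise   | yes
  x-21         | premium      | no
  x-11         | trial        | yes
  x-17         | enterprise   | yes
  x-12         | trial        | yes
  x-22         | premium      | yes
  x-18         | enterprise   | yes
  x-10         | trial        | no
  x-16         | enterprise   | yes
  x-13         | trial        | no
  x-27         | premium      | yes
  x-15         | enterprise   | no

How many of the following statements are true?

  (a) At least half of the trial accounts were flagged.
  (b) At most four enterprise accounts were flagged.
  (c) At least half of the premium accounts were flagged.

(a) trial: |A| = 7, |A ∩ B| = 3; needs |A ∩ B| ≥ |A ∖ B| — false.
(b) enterprise: |A| = 5, |A ∩ B| = 4; needs |A ∩ B| ≤ 4 — true.
(c) premium: |A| = 9, |A ∩ B| = 5; needs |A ∩ B| ≥ |A ∖ B| — true.

2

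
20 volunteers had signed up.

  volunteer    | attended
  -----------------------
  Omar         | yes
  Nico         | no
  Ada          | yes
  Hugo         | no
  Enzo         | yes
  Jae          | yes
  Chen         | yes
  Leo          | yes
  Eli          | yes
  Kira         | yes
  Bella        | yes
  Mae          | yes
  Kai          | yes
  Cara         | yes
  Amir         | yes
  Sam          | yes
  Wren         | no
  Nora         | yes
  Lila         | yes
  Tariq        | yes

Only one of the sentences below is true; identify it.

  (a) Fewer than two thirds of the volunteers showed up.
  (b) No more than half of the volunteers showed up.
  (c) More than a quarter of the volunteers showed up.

|A| = 20, |A ∩ B| = 17, |A ∖ B| = 3.
(a) requires |A ∩ B| / |A| < 2/3: false.
(b) requires |A ∩ B| ≤ |A ∖ B|: false.
(c) requires |A ∩ B| / |A| > 1/4: true.

(c)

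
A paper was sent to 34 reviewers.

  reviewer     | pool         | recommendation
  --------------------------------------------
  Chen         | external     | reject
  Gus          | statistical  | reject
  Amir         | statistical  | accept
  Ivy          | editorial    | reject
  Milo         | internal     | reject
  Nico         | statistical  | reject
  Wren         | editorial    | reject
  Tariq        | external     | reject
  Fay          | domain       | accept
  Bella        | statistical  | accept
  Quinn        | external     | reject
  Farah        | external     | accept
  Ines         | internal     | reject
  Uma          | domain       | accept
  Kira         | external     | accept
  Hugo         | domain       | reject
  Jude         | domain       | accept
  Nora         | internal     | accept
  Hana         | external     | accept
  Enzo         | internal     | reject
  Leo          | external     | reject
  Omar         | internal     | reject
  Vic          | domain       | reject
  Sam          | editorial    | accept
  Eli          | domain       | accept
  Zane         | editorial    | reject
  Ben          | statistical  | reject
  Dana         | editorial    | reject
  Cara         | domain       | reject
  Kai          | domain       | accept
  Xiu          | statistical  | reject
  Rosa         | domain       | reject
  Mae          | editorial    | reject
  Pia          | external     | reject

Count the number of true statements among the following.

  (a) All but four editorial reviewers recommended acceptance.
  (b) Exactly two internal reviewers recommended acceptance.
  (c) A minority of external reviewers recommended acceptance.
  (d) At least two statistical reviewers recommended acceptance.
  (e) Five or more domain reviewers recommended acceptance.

3

(a) editorial: |A| = 6, |A ∩ B| = 1; needs |A ∖ B| = 4 — false.
(b) internal: |A| = 5, |A ∩ B| = 1; needs |A ∩ B| = 2 — false.
(c) external: |A| = 8, |A ∩ B| = 3; needs |A ∩ B| < |A ∖ B| — true.
(d) statistical: |A| = 6, |A ∩ B| = 2; needs |A ∩ B| ≥ 2 — true.
(e) domain: |A| = 9, |A ∩ B| = 5; needs |A ∩ B| ≥ 5 — true.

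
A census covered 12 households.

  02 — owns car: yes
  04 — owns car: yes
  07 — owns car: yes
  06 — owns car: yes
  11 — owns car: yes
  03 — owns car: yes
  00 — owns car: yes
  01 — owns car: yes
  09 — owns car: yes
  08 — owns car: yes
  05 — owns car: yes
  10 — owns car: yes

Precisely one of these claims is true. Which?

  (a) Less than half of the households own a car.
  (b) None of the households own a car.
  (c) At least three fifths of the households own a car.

|A| = 12, |A ∩ B| = 12, |A ∖ B| = 0.
(a) requires |A ∩ B| < |A ∖ B|: false.
(b) requires A ∩ B = ∅ (|A ∩ B| = 0): false.
(c) requires |A ∩ B| / |A| ≥ 3/5: true.

(c)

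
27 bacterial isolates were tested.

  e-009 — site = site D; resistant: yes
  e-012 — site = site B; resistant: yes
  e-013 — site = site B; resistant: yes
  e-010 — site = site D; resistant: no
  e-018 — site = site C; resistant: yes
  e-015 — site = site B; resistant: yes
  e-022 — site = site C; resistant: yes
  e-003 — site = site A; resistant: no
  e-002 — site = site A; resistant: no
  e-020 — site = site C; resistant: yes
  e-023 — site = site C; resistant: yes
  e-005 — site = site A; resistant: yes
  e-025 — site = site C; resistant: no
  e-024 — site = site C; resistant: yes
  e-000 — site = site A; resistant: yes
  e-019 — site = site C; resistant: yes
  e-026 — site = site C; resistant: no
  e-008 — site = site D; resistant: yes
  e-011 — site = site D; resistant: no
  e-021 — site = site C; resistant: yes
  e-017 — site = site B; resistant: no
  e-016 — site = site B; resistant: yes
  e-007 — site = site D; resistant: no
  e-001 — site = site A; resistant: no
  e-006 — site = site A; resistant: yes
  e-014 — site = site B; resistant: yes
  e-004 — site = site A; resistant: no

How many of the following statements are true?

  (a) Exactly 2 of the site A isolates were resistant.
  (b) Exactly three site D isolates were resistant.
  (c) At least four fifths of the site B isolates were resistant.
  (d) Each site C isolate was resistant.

(a) site A: |A| = 7, |A ∩ B| = 3; needs |A ∩ B| = 2 — false.
(b) site D: |A| = 5, |A ∩ B| = 2; needs |A ∩ B| = 3 — false.
(c) site B: |A| = 6, |A ∩ B| = 5; needs |A ∩ B| / |A| ≥ 4/5 — true.
(d) site C: |A| = 9, |A ∩ B| = 7; needs A ⊆ B, i.e. every element of A is in B (|A ∖ B| = 0) — false.

1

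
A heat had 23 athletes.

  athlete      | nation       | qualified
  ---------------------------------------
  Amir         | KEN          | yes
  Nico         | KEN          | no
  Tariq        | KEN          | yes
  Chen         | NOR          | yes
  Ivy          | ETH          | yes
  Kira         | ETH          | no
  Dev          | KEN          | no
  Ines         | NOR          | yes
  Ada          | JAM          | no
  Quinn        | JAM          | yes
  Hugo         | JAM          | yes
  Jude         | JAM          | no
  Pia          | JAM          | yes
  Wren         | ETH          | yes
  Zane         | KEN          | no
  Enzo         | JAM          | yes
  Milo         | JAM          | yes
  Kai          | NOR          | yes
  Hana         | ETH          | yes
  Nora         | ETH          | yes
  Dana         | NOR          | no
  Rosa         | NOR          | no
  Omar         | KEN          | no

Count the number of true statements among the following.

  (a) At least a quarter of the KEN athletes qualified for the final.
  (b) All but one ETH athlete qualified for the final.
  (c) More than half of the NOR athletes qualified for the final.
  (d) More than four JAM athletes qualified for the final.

(a) KEN: |A| = 6, |A ∩ B| = 2; needs |A ∩ B| / |A| ≥ 1/4 — true.
(b) ETH: |A| = 5, |A ∩ B| = 4; needs |A ∖ B| = 1 — true.
(c) NOR: |A| = 5, |A ∩ B| = 3; needs |A ∩ B| > |A ∖ B| — true.
(d) JAM: |A| = 7, |A ∩ B| = 5; needs |A ∩ B| > 4 — true.

4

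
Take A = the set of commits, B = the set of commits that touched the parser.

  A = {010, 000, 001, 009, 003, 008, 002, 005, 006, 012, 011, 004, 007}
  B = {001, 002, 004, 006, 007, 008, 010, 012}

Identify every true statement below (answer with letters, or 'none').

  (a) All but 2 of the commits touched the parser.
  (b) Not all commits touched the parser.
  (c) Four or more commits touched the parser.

(b), (c)

|A| = 13, |A ∩ B| = 8, |A ∖ B| = 5.
(a) |A ∖ B| = 2: fails.
(b) A ⊄ B (|A ∖ B| ≥ 1): holds.
(c) |A ∩ B| ≥ 4: holds.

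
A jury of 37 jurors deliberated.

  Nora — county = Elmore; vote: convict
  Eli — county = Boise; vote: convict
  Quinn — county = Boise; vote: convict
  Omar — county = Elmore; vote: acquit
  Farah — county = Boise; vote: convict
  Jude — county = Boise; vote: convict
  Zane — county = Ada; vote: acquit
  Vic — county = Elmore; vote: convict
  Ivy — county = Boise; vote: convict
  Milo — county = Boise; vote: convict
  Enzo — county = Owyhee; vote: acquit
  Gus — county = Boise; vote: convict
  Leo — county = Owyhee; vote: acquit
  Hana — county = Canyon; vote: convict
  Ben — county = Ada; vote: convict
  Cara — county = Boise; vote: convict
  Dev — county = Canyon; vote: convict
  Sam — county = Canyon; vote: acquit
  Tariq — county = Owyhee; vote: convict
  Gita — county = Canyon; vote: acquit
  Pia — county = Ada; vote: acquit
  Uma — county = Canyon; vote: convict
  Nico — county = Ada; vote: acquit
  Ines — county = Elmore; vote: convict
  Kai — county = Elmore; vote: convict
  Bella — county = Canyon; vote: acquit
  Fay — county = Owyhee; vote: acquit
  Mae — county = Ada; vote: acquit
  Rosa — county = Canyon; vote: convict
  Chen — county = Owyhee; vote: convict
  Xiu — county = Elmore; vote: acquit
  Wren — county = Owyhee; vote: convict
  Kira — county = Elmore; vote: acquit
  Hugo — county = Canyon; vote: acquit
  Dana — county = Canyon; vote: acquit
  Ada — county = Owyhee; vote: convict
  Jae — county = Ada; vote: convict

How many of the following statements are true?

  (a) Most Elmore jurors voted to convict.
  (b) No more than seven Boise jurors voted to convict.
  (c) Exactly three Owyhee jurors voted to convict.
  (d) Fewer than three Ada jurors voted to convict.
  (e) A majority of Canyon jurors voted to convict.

(a) Elmore: |A| = 7, |A ∩ B| = 4; needs |A ∩ B| > |A ∖ B| — true.
(b) Boise: |A| = 8, |A ∩ B| = 8; needs |A ∩ B| ≤ 7 — false.
(c) Owyhee: |A| = 7, |A ∩ B| = 4; needs |A ∩ B| = 3 — false.
(d) Ada: |A| = 6, |A ∩ B| = 2; needs |A ∩ B| < 3 — true.
(e) Canyon: |A| = 9, |A ∩ B| = 4; needs |A ∩ B| > |A ∖ B| — false.

2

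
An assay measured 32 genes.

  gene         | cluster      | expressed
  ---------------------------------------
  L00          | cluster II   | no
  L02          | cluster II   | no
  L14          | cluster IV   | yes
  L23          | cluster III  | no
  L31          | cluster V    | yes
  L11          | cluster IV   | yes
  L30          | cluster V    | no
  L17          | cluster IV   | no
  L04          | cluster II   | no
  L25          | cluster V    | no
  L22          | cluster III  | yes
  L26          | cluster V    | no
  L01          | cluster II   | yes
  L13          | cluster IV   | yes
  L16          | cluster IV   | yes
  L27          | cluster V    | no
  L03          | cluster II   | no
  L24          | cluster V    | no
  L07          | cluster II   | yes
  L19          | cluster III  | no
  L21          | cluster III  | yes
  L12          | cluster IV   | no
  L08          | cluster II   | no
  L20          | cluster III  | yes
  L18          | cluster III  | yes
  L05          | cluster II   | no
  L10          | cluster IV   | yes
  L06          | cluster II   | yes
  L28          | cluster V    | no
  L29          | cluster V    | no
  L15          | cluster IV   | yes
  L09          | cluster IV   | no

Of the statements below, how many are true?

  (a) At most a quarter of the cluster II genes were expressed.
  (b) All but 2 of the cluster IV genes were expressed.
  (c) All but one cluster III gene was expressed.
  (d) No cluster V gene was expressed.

0

(a) cluster II: |A| = 9, |A ∩ B| = 3; needs |A ∩ B| / |A| ≤ 1/4 — false.
(b) cluster IV: |A| = 9, |A ∩ B| = 6; needs |A ∖ B| = 2 — false.
(c) cluster III: |A| = 6, |A ∩ B| = 4; needs |A ∖ B| = 1 — false.
(d) cluster V: |A| = 8, |A ∩ B| = 1; needs A ∩ B = ∅ (|A ∩ B| = 0) — false.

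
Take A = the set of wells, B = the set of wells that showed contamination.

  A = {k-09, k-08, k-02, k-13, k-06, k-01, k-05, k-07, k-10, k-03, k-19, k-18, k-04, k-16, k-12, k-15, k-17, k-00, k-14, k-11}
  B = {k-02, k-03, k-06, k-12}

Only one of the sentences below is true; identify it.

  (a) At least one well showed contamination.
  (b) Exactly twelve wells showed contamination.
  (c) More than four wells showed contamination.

|A| = 20, |A ∩ B| = 4, |A ∖ B| = 16.
(a) requires A ∩ B ≠ ∅ (|A ∩ B| ≥ 1): true.
(b) requires |A ∩ B| = 12: false.
(c) requires |A ∩ B| > 4: false.

(a)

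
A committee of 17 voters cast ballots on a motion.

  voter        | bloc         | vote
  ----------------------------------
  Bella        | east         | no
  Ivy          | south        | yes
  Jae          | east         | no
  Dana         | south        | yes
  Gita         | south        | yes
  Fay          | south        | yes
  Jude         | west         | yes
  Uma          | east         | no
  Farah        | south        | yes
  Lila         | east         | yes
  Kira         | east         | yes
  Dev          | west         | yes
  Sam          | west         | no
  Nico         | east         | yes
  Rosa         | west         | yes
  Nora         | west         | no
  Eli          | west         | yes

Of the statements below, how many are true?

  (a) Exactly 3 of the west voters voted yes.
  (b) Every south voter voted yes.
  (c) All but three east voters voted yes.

(a) west: |A| = 6, |A ∩ B| = 4; needs |A ∩ B| = 3 — false.
(b) south: |A| = 5, |A ∩ B| = 5; needs A ⊆ B, i.e. every element of A is in B (|A ∖ B| = 0) — true.
(c) east: |A| = 6, |A ∩ B| = 3; needs |A ∖ B| = 3 — true.

2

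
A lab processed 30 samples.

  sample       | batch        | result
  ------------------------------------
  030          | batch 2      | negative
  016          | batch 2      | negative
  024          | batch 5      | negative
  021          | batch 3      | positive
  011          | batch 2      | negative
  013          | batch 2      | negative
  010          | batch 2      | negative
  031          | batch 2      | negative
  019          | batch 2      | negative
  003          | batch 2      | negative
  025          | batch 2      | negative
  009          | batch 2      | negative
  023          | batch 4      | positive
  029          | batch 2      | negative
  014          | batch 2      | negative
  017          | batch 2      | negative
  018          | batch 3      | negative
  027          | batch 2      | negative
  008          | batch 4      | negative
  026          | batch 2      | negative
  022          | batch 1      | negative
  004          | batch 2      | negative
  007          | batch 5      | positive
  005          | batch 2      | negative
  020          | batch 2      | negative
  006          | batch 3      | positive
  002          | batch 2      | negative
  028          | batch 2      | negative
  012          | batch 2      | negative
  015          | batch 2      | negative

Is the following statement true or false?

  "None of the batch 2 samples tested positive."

True

Truth condition: A ∩ B = ∅ (|A ∩ B| = 0).
|A| = 22, |A ∩ B| = 0, |A ∖ B| = 22.
So the statement is true.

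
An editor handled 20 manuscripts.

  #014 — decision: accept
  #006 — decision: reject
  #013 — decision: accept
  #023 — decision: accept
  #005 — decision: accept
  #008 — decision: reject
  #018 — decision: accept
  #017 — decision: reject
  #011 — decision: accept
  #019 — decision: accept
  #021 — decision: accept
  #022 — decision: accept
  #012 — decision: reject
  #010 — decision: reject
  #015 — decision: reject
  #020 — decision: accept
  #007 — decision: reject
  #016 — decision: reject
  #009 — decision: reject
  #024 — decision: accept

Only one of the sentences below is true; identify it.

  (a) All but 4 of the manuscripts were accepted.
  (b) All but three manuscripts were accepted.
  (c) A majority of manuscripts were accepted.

(c)

|A| = 20, |A ∩ B| = 11, |A ∖ B| = 9.
(a) requires |A ∖ B| = 4: false.
(b) requires |A ∖ B| = 3: false.
(c) requires |A ∩ B| > |A ∖ B|: true.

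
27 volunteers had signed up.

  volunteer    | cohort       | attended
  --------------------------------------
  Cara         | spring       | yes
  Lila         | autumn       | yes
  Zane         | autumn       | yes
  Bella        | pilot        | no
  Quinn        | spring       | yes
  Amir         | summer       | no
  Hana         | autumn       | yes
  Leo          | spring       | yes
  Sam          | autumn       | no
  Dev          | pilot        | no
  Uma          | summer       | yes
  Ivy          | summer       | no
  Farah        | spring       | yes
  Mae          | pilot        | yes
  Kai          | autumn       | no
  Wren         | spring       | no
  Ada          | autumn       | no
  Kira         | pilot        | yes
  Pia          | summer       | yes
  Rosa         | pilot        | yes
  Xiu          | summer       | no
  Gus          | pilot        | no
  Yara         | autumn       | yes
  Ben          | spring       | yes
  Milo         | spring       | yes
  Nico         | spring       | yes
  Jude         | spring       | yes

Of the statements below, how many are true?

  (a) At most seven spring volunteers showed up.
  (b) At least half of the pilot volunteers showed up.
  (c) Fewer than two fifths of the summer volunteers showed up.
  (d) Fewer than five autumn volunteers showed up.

(a) spring: |A| = 9, |A ∩ B| = 8; needs |A ∩ B| ≤ 7 — false.
(b) pilot: |A| = 6, |A ∩ B| = 3; needs |A ∩ B| ≥ |A ∖ B| — true.
(c) summer: |A| = 5, |A ∩ B| = 2; needs |A ∩ B| / |A| < 2/5 — false.
(d) autumn: |A| = 7, |A ∩ B| = 4; needs |A ∩ B| < 5 — true.

2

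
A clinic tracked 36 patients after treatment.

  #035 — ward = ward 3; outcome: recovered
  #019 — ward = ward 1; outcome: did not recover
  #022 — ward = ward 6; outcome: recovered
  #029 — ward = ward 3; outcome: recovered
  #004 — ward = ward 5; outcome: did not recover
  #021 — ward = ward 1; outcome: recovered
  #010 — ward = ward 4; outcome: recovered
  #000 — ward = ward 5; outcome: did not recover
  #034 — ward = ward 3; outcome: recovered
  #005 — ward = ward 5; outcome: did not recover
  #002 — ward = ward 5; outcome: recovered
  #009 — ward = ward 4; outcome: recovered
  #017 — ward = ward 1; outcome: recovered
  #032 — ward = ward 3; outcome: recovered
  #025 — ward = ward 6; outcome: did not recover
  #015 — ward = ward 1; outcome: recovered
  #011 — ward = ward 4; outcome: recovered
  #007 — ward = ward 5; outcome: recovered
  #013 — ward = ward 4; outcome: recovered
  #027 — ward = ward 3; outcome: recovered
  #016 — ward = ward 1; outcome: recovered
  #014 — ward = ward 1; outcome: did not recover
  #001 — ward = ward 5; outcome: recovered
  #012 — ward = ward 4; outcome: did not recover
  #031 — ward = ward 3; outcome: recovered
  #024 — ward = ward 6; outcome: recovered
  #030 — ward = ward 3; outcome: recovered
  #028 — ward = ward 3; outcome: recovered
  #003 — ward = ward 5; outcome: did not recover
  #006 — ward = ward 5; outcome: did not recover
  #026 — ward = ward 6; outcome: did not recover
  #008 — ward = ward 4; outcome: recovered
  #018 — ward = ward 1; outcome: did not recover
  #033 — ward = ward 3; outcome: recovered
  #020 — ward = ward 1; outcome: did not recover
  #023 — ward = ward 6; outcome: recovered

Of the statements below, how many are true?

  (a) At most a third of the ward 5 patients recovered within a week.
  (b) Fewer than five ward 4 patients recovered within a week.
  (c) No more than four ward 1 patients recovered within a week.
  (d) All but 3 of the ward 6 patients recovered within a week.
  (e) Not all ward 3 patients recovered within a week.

1

(a) ward 5: |A| = 8, |A ∩ B| = 3; needs |A ∩ B| / |A| ≤ 1/3 — false.
(b) ward 4: |A| = 6, |A ∩ B| = 5; needs |A ∩ B| < 5 — false.
(c) ward 1: |A| = 8, |A ∩ B| = 4; needs |A ∩ B| ≤ 4 — true.
(d) ward 6: |A| = 5, |A ∩ B| = 3; needs |A ∖ B| = 3 — false.
(e) ward 3: |A| = 9, |A ∩ B| = 9; needs A ⊄ B (|A ∖ B| ≥ 1) — false.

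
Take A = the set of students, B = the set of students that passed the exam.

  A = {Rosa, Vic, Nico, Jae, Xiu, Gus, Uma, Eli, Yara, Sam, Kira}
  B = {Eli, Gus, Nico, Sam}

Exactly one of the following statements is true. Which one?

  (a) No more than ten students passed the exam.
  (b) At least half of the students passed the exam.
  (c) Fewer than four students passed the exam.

(a)

|A| = 11, |A ∩ B| = 4, |A ∖ B| = 7.
(a) requires |A ∩ B| ≤ 10: true.
(b) requires |A ∩ B| ≥ |A ∖ B|: false.
(c) requires |A ∩ B| < 4: false.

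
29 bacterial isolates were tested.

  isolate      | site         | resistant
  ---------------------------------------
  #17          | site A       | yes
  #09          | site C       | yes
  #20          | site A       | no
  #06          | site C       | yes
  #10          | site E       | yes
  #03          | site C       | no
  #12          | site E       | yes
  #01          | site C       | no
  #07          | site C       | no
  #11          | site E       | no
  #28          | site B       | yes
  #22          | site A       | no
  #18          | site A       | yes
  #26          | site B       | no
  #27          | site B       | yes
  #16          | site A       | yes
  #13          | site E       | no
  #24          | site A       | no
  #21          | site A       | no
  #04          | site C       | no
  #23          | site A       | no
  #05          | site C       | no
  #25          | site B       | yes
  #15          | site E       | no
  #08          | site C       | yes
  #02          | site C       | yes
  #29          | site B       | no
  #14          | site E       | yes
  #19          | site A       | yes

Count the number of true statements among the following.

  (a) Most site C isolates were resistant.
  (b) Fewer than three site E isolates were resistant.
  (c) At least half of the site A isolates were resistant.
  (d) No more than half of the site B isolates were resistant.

0

(a) site C: |A| = 9, |A ∩ B| = 4; needs |A ∩ B| > |A ∖ B| — false.
(b) site E: |A| = 6, |A ∩ B| = 3; needs |A ∩ B| < 3 — false.
(c) site A: |A| = 9, |A ∩ B| = 4; needs |A ∩ B| ≥ |A ∖ B| — false.
(d) site B: |A| = 5, |A ∩ B| = 3; needs |A ∩ B| ≤ |A ∖ B| — false.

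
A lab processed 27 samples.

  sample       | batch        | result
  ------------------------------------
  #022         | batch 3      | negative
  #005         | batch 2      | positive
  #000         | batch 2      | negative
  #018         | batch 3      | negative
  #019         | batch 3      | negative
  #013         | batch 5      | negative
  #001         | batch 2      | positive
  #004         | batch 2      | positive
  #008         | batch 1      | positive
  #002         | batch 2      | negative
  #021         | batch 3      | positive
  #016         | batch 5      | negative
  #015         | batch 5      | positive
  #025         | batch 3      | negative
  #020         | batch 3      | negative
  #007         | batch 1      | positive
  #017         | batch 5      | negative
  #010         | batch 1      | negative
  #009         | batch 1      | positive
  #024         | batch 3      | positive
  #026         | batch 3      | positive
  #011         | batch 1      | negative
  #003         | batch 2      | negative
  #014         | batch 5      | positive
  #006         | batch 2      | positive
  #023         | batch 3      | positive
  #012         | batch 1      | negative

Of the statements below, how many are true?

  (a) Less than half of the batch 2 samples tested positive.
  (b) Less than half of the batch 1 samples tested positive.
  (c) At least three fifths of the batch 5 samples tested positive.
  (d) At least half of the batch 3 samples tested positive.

(a) batch 2: |A| = 7, |A ∩ B| = 4; needs |A ∩ B| < |A ∖ B| — false.
(b) batch 1: |A| = 6, |A ∩ B| = 3; needs |A ∩ B| < |A ∖ B| — false.
(c) batch 5: |A| = 5, |A ∩ B| = 2; needs |A ∩ B| / |A| ≥ 3/5 — false.
(d) batch 3: |A| = 9, |A ∩ B| = 4; needs |A ∩ B| ≥ |A ∖ B| — false.

0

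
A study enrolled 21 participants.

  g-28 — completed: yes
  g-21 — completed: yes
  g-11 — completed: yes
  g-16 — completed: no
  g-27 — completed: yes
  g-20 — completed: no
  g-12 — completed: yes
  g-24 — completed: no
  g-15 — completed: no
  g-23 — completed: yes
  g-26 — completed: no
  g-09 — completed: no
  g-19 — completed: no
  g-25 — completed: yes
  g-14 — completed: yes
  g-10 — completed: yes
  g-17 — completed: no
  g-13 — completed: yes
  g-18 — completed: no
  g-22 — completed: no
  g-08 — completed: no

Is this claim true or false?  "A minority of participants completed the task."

True

The determiner here denotes the relation: |A ∩ B| < |A ∖ B|.
|A| = 21, |A ∩ B| = 10, |A ∖ B| = 11.
10 < 11, so the statement is true.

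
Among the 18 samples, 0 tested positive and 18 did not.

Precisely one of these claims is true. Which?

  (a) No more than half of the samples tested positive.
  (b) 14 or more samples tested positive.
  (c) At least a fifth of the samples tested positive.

|A| = 18, |A ∩ B| = 0, |A ∖ B| = 18.
(a) requires |A ∩ B| ≤ |A ∖ B|: true.
(b) requires |A ∩ B| ≥ 14: false.
(c) requires |A ∩ B| / |A| ≥ 1/5: false.

(a)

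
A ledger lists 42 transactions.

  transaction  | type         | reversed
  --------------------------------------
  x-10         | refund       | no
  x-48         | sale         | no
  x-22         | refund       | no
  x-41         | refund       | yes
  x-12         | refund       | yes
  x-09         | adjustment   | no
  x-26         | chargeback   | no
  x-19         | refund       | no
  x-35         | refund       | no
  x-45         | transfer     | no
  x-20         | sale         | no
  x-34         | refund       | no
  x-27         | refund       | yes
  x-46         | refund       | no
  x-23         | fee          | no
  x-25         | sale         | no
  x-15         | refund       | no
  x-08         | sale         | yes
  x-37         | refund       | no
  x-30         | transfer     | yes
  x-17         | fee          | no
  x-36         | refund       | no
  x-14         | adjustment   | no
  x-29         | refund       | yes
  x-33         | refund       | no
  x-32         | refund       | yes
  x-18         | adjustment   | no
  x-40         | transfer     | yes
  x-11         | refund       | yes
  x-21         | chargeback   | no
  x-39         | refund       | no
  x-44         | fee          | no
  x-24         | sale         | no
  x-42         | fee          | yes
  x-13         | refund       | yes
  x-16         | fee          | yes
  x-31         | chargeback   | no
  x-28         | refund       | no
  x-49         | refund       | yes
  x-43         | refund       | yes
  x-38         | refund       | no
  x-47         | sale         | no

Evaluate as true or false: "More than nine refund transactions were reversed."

The determiner here denotes the relation: |A ∩ B| > 9.
|A| = 22, |A ∩ B| = 9, |A ∖ B| = 13.
|A ∩ B| = 9, so the statement is false.

False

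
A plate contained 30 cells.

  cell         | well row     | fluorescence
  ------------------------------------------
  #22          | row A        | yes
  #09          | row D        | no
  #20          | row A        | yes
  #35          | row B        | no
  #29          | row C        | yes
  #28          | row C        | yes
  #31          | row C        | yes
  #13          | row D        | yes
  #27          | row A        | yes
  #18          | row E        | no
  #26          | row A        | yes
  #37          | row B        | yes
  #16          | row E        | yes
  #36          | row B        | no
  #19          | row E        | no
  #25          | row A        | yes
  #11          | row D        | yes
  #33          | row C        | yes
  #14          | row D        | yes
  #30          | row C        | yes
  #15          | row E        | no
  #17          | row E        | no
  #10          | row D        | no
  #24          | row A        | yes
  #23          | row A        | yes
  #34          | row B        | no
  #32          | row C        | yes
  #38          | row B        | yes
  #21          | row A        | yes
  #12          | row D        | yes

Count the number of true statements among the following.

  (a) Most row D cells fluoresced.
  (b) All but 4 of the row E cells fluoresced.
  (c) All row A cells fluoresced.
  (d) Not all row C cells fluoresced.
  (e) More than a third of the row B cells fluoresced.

4

(a) row D: |A| = 6, |A ∩ B| = 4; needs |A ∩ B| > |A ∖ B| — true.
(b) row E: |A| = 5, |A ∩ B| = 1; needs |A ∖ B| = 4 — true.
(c) row A: |A| = 8, |A ∩ B| = 8; needs A ⊆ B, i.e. every element of A is in B (|A ∖ B| = 0) — true.
(d) row C: |A| = 6, |A ∩ B| = 6; needs A ⊄ B (|A ∖ B| ≥ 1) — false.
(e) row B: |A| = 5, |A ∩ B| = 2; needs |A ∩ B| / |A| > 1/3 — true.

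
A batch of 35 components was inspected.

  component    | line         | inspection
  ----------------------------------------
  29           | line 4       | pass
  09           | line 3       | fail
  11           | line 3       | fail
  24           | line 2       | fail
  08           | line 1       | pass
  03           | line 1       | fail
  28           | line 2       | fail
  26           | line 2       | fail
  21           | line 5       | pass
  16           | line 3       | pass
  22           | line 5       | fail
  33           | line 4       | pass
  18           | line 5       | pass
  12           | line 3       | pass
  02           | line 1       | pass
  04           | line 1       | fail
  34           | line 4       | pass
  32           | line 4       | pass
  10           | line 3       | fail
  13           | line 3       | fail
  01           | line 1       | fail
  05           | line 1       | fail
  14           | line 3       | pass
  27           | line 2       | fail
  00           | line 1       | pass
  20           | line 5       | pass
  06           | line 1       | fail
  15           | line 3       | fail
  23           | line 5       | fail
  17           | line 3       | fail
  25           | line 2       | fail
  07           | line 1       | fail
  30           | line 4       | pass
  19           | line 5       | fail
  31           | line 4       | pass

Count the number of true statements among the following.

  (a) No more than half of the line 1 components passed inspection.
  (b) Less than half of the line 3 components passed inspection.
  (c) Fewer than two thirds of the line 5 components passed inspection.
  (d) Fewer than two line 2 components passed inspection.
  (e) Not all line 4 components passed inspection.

4

(a) line 1: |A| = 9, |A ∩ B| = 3; needs |A ∩ B| ≤ |A ∖ B| — true.
(b) line 3: |A| = 9, |A ∩ B| = 3; needs |A ∩ B| < |A ∖ B| — true.
(c) line 5: |A| = 6, |A ∩ B| = 3; needs |A ∩ B| / |A| < 2/3 — true.
(d) line 2: |A| = 5, |A ∩ B| = 0; needs |A ∩ B| < 2 — true.
(e) line 4: |A| = 6, |A ∩ B| = 6; needs A ⊄ B (|A ∖ B| ≥ 1) — false.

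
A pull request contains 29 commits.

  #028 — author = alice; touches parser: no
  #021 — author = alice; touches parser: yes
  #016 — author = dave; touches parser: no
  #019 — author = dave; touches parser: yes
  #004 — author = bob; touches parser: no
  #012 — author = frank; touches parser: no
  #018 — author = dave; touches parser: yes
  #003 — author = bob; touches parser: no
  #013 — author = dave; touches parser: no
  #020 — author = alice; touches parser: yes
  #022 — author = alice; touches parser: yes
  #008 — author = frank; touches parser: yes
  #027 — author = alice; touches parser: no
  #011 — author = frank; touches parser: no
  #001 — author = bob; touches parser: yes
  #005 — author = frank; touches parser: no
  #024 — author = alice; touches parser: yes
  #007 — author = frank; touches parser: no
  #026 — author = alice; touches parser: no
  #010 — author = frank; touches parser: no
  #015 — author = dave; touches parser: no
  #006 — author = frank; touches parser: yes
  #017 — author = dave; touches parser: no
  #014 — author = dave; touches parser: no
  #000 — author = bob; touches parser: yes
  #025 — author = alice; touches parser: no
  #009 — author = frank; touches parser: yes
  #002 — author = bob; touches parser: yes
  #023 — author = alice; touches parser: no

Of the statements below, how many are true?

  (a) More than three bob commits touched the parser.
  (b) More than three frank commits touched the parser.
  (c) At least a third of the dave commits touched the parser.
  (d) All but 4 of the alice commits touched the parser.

(a) bob: |A| = 5, |A ∩ B| = 3; needs |A ∩ B| > 3 — false.
(b) frank: |A| = 8, |A ∩ B| = 3; needs |A ∩ B| > 3 — false.
(c) dave: |A| = 7, |A ∩ B| = 2; needs |A ∩ B| / |A| ≥ 1/3 — false.
(d) alice: |A| = 9, |A ∩ B| = 4; needs |A ∖ B| = 4 — false.

0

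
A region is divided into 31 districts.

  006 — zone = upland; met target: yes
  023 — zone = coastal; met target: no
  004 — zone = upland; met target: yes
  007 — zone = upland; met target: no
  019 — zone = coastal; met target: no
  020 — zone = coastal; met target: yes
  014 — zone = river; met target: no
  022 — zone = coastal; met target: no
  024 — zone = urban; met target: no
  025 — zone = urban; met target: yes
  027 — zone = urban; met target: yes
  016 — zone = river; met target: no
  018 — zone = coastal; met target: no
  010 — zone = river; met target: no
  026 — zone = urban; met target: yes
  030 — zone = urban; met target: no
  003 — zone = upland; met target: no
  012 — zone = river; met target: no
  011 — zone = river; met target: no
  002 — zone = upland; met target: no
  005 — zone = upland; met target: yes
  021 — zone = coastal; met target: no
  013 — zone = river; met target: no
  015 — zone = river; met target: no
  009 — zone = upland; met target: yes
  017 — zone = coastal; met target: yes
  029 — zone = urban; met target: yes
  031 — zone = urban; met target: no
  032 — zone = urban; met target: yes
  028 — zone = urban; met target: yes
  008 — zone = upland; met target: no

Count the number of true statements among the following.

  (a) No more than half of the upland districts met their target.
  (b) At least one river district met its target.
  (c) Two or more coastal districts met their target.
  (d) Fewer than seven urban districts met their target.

3

(a) upland: |A| = 8, |A ∩ B| = 4; needs |A ∩ B| ≤ |A ∖ B| — true.
(b) river: |A| = 7, |A ∩ B| = 0; needs A ∩ B ≠ ∅ (|A ∩ B| ≥ 1) — false.
(c) coastal: |A| = 7, |A ∩ B| = 2; needs |A ∩ B| ≥ 2 — true.
(d) urban: |A| = 9, |A ∩ B| = 6; needs |A ∩ B| < 7 — true.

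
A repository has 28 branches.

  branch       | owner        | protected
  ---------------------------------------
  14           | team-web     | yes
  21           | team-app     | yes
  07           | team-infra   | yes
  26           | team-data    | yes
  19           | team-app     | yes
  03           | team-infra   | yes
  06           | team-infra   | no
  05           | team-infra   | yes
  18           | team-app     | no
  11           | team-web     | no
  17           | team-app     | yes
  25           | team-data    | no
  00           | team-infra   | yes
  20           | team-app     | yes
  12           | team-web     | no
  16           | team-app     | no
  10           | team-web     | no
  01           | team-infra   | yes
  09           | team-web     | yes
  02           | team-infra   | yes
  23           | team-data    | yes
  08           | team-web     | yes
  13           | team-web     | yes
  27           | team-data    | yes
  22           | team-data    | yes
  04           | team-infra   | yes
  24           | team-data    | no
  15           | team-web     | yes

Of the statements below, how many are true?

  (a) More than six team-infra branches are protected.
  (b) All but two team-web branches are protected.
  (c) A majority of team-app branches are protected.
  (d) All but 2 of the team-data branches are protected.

(a) team-infra: |A| = 8, |A ∩ B| = 7; needs |A ∩ B| > 6 — true.
(b) team-web: |A| = 8, |A ∩ B| = 5; needs |A ∖ B| = 2 — false.
(c) team-app: |A| = 6, |A ∩ B| = 4; needs |A ∩ B| > |A ∖ B| — true.
(d) team-data: |A| = 6, |A ∩ B| = 4; needs |A ∖ B| = 2 — true.

3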